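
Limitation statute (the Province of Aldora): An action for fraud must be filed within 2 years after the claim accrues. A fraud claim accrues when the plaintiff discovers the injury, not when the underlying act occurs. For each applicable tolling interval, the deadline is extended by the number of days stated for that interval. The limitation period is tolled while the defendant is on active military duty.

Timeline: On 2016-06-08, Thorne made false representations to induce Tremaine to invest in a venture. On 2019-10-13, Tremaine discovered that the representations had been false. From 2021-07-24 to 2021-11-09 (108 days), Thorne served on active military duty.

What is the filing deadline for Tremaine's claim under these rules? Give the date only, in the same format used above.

2022-01-29

Accrual is tied to discovery, so the period began on 2019-10-13 rather than on 2016-06-08 when the act occurred.
2 years from 2019-10-13 is 2021-10-13.
Because the defendant's active military service ran from 2021-07-24 to 2021-11-09, the deadline is extended by 108 days to 2022-01-29.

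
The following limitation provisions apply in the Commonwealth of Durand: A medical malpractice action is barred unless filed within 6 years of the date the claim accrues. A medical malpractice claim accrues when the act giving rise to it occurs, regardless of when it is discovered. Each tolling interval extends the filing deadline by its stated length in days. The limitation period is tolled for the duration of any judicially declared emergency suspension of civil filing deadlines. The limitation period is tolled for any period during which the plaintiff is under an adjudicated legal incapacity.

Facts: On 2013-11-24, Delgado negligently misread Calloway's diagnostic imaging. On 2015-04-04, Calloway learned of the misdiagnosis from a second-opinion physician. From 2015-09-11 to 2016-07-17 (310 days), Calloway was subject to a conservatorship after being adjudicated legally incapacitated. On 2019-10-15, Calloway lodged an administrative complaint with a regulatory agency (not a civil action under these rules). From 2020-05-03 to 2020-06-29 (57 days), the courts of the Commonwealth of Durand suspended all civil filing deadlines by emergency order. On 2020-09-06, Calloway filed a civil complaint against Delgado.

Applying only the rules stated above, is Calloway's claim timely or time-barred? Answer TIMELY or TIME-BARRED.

TIMELY

Accrual is governed by the date of the act, so the period began to run on 2013-11-24; the later discovery on 2015-04-04 is irrelevant under the stated rule.
6 years from 2013-11-24 is 2019-11-24.
The plaintiff's legal incapacity from 2015-09-11 to 2016-07-17 tolled the period for 310 days, extending the deadline to 2020-09-29.
The emergency suspension of filing deadlines from 2020-05-03 to 2020-06-29 tolled the period for 57 days, extending the deadline to 2020-11-25.
Nothing else in the chronology tolls or restarts the period.
Filing on 2020-09-06 beat the 2020-11-25 deadline — the action is timely.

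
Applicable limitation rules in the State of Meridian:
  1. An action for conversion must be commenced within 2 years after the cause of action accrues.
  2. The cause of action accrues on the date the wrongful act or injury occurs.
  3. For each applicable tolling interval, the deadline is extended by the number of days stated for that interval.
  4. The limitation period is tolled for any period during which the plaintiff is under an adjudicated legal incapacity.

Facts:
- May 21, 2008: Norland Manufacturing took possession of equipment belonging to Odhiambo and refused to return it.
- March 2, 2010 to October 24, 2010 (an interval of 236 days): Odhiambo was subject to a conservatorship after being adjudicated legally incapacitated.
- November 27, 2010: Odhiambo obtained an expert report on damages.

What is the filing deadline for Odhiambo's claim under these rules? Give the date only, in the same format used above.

January 12, 2011

The claim accrued on May 21, 2008, when the wrongful act occurred.
Adding the 2 years base period to May 21, 2008 gives a deadline of May 21, 2010, before any tolling.
Because the plaintiff's legal incapacity ran from March 2, 2010 to October 24, 2010, the deadline is extended by 236 days to January 12, 2011.
Nothing else in the chronology tolls or restarts the period.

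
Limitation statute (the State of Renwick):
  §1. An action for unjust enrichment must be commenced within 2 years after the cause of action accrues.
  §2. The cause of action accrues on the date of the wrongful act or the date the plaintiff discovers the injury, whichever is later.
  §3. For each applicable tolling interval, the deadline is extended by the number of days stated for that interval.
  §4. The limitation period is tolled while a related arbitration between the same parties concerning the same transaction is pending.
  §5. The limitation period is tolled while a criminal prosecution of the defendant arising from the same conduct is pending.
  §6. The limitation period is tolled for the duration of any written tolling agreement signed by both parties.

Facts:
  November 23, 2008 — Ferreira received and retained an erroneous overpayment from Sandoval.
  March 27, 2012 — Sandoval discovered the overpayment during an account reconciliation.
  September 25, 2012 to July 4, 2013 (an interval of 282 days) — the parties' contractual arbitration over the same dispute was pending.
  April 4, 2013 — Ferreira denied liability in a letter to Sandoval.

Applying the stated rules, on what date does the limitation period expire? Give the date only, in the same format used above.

January 3, 2015

Because discovery on March 27, 2012 post-dates the November 23, 2008 act, accrual under the later-of rule falls on March 27, 2012.
2 years from March 27, 2012 is March 27, 2014.
The pending related arbitration from September 25, 2012 to July 4, 2013 tolled the period for 282 days, extending the deadline to January 3, 2015.
None of the other events listed affects the running of the period under the stated rules.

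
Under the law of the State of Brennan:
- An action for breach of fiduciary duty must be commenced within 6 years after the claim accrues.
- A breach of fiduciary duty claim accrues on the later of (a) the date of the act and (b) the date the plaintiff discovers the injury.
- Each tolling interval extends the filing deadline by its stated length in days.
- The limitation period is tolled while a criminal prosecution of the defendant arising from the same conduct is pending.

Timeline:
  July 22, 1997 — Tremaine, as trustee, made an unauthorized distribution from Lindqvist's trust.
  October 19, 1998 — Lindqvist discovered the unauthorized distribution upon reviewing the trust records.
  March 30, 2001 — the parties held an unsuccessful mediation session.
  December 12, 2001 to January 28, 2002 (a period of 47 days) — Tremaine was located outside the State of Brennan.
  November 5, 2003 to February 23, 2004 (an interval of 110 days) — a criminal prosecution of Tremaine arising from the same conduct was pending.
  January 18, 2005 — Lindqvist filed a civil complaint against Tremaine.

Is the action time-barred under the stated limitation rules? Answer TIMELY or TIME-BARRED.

TIMELY

The claim accrued on October 19, 1998 — the later of the July 22, 1997 act and the October 19, 1998 discovery.
The untolled deadline — 6 years after October 19, 1998 — is October 19, 2004.
The period was tolled for 110 days by the pending criminal prosecution (November 5, 2003 to February 23, 2004), pushing the deadline to February 6, 2005.
The defendant's absence from the jurisdiction from December 12, 2001 to January 28, 2002 does not toll the period, because no stated rule makes the defendant's absence a tolling event.
The other events in the timeline have no effect on the limitation period under the stated rules.
The January 18, 2005 filing precedes the February 6, 2005 deadline; the claim is timely.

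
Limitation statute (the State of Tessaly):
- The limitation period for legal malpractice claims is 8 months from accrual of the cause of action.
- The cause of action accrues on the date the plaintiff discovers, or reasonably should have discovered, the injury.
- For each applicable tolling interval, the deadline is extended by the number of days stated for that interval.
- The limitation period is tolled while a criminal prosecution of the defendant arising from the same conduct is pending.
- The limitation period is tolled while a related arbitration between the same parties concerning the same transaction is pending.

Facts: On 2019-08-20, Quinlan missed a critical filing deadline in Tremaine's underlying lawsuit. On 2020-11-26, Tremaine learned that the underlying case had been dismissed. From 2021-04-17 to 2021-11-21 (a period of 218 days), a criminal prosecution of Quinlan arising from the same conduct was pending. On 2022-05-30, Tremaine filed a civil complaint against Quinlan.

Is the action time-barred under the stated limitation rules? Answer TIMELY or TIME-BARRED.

TIME-BARRED

The claim did not accrue until Tremaine discovered the injury on 2020-11-26; the 2019-08-20 act date does not start the clock under the stated rule.
Adding the 8 months base period to 2020-11-26 gives a deadline of 2021-07-26, before any tolling.
The pending criminal prosecution from 2021-04-17 to 2021-11-21 tolled the period for 218 days, extending the deadline to 2022-03-01.
The 2022-05-30 filing falls after the 2022-03-01 deadline; the claim is time-barred.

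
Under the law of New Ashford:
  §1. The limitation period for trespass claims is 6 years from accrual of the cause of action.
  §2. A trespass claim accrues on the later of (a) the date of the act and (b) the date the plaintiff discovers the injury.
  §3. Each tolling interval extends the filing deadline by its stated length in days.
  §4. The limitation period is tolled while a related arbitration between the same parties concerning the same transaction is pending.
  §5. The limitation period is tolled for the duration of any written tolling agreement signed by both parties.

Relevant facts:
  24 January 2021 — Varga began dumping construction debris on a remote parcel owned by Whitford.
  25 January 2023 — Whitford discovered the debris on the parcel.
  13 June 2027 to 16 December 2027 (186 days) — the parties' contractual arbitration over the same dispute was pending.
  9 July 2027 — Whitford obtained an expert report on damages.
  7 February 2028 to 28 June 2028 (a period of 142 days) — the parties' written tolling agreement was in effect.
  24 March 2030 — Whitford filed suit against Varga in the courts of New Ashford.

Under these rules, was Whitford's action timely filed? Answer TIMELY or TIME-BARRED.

TIME-BARRED

Because discovery on 25 January 2023 post-dates the 24 January 2021 act, accrual under the later-of rule falls on 25 January 2023.
The untolled deadline — 6 years after 25 January 2023 — is 25 January 2029.
The pending related arbitration from 13 June 2027 to 16 December 2027 tolled the period for 186 days, extending the deadline to 30 July 2029.
Because the written tolling agreement ran from 7 February 2028 to 28 June 2028, the deadline is extended by 142 days to 19 December 2029.
None of the other events listed affects the running of the period under the stated rules.
Whitford filed on 24 March 2030, after the 19 December 2029 deadline, so the action is time-barred.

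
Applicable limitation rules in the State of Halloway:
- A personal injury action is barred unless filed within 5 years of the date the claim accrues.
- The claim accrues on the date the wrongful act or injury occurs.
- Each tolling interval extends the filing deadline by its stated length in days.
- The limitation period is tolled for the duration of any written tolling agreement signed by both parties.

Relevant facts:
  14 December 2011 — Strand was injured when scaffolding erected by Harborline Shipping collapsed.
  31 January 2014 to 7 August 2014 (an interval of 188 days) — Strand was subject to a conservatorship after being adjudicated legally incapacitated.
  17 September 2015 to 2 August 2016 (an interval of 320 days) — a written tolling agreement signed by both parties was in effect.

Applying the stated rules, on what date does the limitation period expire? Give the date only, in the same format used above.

30 October 2017

The claim accrued on 14 December 2011, when the wrongful act occurred.
5 years from 14 December 2011 is 14 December 2016.
The period was tolled for 320 days by the written tolling agreement (17 September 2015 to 2 August 2016), pushing the deadline to 30 October 2017.
No stated provision tolls the period for the plaintiff's incapacity, so the interval from 31 January 2014 to 7 August 2014 has no effect on the deadline.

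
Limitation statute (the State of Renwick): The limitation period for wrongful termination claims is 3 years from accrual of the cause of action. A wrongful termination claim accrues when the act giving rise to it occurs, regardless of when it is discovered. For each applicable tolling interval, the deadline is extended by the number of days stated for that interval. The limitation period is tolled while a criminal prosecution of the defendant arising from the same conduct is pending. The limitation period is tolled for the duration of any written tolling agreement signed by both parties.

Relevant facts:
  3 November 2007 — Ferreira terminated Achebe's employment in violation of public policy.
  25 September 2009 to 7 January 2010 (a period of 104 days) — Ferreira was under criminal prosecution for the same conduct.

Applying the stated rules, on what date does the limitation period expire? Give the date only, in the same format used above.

The claim accrued on 3 November 2007, when the wrongful act occurred.
Adding the 3 years base period to 3 November 2007 gives a deadline of 3 November 2010, before any tolling.
The period was tolled for 104 days by the pending criminal prosecution (25 September 2009 to 7 January 2010), pushing the deadline to 15 February 2011.

15 February 2011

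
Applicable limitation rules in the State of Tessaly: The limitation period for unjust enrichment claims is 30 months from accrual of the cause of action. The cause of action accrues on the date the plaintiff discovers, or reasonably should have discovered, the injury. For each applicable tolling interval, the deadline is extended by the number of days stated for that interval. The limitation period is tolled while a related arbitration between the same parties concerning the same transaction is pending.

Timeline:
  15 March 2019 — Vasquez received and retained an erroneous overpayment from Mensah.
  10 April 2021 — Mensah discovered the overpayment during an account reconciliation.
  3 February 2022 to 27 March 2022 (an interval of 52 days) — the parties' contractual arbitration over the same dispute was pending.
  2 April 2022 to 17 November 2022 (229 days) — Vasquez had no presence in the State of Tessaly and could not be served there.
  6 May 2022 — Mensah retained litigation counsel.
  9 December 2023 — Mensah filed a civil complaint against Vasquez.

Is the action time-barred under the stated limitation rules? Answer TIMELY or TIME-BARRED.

Accrual is tied to discovery, so the period began on 10 April 2021 rather than on 15 March 2019 when the act occurred.
30 months from 10 April 2021 is 10 October 2023.
The period was tolled for 52 days by the pending related arbitration (3 February 2022 to 27 March 2022), pushing the deadline to 1 December 2023.
No stated provision tolls the period for the defendant's absence, so the interval from 2 April 2022 to 17 November 2022 has no effect on the deadline.
None of the other events listed affects the running of the period under the stated rules.
Mensah filed on 9 December 2023, after the 1 December 2023 deadline, so the action is time-barred.

TIME-BARRED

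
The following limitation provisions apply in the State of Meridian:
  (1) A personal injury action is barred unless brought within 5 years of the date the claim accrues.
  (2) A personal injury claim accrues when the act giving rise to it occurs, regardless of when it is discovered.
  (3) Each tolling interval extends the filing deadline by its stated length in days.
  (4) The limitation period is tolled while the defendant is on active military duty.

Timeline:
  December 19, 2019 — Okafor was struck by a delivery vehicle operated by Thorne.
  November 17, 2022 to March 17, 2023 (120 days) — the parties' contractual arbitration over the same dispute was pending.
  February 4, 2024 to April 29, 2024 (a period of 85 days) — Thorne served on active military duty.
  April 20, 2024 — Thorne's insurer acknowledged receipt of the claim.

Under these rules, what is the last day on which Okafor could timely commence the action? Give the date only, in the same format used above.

The claim accrued on December 19, 2019, the date of the act.
5 years from December 19, 2019 is December 19, 2024.
The defendant's active military service from February 4, 2024 to April 29, 2024 tolled the period for 85 days, extending the deadline to March 14, 2025.
No stated provision tolls the period for a pending arbitration, so the interval from November 17, 2022 to March 17, 2023 has no effect on the deadline.
The other events in the timeline have no effect on the limitation period under the stated rules.

March 14, 2025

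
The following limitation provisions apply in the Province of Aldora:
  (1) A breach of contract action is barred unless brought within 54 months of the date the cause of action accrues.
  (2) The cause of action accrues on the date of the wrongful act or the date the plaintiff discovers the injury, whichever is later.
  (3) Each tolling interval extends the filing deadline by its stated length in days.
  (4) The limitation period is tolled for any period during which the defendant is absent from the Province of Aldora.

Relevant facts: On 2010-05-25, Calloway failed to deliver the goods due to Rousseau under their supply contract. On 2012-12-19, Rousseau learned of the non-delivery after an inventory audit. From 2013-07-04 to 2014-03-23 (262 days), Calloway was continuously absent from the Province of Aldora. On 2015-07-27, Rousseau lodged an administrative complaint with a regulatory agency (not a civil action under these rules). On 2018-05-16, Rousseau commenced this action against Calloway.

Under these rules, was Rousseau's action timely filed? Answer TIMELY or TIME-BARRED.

Taking the later of the act (2010-05-25) and discovery (2012-12-19), the claim accrued on 2012-12-19.
Adding the 54 months base period to 2012-12-19 gives a deadline of 2017-06-19, before any tolling.
The defendant's absence from the jurisdiction from 2013-07-04 to 2014-03-23 tolled the period for 262 days, extending the deadline to 2018-03-08.
The other events in the timeline have no effect on the limitation period under the stated rules.
Filing on 2018-05-16 missed the 2018-03-08 deadline — the action is time-barred.

TIME-BARRED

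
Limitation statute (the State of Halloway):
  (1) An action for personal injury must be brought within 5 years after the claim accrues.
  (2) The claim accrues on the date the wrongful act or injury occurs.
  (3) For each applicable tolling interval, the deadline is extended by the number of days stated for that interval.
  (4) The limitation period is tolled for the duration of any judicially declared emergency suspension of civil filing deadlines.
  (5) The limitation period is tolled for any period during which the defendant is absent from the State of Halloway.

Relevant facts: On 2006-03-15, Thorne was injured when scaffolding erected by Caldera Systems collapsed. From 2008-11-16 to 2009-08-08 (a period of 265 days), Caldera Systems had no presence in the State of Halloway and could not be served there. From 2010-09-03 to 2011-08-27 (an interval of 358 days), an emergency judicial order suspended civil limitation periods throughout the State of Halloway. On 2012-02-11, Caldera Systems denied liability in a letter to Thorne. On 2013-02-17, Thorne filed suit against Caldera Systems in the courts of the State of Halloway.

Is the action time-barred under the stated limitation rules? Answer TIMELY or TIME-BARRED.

TIME-BARRED

The claim accrued on 2006-03-15, the date of the act.
Adding the 5 years base period to 2006-03-15 gives a deadline of 2011-03-15, before any tolling.
Because the defendant's absence from the jurisdiction ran from 2008-11-16 to 2009-08-08, the deadline is extended by 265 days to 2011-12-05.
Because the emergency suspension of filing deadlines ran from 2010-09-03 to 2011-08-27, the deadline is extended by 358 days to 2012-11-27.
The other events in the timeline have no effect on the limitation period under the stated rules.
Filing on 2013-02-17 missed the 2012-11-27 deadline — the action is time-barred.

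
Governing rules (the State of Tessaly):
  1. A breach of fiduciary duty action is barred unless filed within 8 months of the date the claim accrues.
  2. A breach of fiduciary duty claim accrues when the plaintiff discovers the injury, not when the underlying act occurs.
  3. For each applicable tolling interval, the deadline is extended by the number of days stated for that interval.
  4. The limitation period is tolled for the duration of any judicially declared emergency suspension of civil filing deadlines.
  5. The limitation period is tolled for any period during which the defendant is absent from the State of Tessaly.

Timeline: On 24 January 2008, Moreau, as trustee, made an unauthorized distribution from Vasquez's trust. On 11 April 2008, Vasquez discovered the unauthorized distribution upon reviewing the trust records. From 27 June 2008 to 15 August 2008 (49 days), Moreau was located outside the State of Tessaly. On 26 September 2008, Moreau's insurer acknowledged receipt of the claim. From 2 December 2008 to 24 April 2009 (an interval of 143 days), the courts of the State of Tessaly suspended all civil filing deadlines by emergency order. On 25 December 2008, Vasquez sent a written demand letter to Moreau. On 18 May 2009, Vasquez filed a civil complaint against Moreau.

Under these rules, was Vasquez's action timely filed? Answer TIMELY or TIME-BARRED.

TIMELY

Accrual is tied to discovery, so the period began on 11 April 2008 rather than on 24 January 2008 when the act occurred.
Adding the 8 months base period to 11 April 2008 gives a deadline of 11 December 2008, before any tolling.
Because the defendant's absence from the jurisdiction ran from 27 June 2008 to 15 August 2008, the deadline is extended by 49 days to 29 January 2009.
Because the emergency suspension of filing deadlines ran from 2 December 2008 to 24 April 2009, the deadline is extended by 143 days to 21 June 2009.
Nothing else in the chronology tolls or restarts the period.
The 18 May 2009 filing precedes the 21 June 2009 deadline; the claim is timely.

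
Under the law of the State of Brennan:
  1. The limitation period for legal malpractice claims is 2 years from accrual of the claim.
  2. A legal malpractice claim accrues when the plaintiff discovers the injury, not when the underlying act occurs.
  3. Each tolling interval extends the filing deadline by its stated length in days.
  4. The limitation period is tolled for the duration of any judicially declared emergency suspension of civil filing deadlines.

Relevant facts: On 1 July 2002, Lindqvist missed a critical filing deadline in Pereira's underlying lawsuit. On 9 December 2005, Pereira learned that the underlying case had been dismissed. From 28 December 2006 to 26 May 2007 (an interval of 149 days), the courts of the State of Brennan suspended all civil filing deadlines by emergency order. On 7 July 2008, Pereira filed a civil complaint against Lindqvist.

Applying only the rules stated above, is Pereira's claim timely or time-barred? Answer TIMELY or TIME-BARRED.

Under the discovery rule, the claim accrued on 9 December 2005, when Pereira discovered the injury — not on the 1 July 2002 date of the underlying act.
2 years from 9 December 2005 is 9 December 2007.
The emergency suspension of filing deadlines from 28 December 2006 to 26 May 2007 tolled the period for 149 days, extending the deadline to 6 May 2008.
Filing on 7 July 2008 missed the 6 May 2008 deadline — the action is time-barred.

TIME-BARRED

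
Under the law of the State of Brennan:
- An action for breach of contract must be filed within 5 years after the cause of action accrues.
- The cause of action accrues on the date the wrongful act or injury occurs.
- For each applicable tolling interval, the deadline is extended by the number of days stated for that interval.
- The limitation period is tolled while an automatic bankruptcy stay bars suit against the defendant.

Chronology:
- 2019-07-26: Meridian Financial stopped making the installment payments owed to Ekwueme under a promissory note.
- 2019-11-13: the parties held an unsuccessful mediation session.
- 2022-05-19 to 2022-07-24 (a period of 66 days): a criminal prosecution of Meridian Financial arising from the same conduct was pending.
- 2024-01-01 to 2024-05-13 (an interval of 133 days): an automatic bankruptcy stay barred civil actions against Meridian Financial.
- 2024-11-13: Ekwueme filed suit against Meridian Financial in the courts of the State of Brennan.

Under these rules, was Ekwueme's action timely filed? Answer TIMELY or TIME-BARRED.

The claim accrued on 2019-07-26, when the wrongful act occurred.
The untolled deadline — 5 years after 2019-07-26 — is 2024-07-26.
The automatic bankruptcy stay from 2024-01-01 to 2024-05-13 tolled the period for 133 days, extending the deadline to 2024-12-06.
No stated provision tolls the period for a criminal prosecution, so the interval from 2022-05-19 to 2022-07-24 has no effect on the deadline.
None of the other events listed affects the running of the period under the stated rules.
Filing on 2024-11-13 beat the 2024-12-06 deadline — the action is timely.

TIMELY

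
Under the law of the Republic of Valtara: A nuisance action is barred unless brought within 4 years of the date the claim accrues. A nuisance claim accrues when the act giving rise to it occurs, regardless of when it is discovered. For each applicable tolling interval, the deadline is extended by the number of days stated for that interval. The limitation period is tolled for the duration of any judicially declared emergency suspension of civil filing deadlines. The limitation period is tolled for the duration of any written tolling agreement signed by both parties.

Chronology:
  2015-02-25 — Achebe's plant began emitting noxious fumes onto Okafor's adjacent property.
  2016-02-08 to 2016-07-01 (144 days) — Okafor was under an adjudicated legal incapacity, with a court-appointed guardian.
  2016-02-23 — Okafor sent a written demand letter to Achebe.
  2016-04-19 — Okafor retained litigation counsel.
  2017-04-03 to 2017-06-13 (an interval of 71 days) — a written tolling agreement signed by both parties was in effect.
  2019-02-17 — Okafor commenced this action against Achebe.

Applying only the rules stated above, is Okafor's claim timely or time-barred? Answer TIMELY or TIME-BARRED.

TIMELY

The claim accrued on 2015-02-25, when the wrongful act occurred.
Adding the 4 years base period to 2015-02-25 gives a deadline of 2019-02-25, before any tolling.
The period was tolled for 71 days by the written tolling agreement (2017-04-03 to 2017-06-13), pushing the deadline to 2019-05-07.
Although the plaintiff's incapacity ran from 2016-02-08 to 2016-07-01, the stated rules do not make that a tolling event, so it is disregarded.
The other events in the timeline have no effect on the limitation period under the stated rules.
Okafor filed on 2019-02-17, before the 2019-05-07 deadline, so the action is timely.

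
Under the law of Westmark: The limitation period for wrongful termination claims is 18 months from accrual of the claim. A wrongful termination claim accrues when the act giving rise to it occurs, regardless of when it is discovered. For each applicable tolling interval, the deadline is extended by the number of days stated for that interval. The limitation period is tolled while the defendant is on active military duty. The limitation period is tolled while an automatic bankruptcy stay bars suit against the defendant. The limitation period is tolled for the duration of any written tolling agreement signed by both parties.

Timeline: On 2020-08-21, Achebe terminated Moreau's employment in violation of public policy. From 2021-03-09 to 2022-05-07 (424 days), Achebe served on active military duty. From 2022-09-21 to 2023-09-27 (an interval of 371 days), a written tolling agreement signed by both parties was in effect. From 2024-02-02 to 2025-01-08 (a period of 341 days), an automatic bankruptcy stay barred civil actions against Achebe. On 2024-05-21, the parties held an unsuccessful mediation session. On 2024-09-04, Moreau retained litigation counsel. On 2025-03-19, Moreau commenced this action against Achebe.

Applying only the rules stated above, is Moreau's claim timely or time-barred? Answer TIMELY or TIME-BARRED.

The limitation period began to run on 2020-08-21.
Adding the 18 months base period to 2020-08-21 gives a deadline of 2022-02-21, before any tolling.
Because the defendant's active military service ran from 2021-03-09 to 2022-05-07, the deadline is extended by 424 days to 2023-04-21.
Because the written tolling agreement ran from 2022-09-21 to 2023-09-27, the deadline is extended by 371 days to 2024-04-26.
The period was tolled for 341 days by the automatic bankruptcy stay (2024-02-02 to 2025-01-08), pushing the deadline to 2025-04-02.
The other events in the timeline have no effect on the limitation period under the stated rules.
Filing on 2025-03-19 beat the 2025-04-02 deadline — the action is timely.

TIMELY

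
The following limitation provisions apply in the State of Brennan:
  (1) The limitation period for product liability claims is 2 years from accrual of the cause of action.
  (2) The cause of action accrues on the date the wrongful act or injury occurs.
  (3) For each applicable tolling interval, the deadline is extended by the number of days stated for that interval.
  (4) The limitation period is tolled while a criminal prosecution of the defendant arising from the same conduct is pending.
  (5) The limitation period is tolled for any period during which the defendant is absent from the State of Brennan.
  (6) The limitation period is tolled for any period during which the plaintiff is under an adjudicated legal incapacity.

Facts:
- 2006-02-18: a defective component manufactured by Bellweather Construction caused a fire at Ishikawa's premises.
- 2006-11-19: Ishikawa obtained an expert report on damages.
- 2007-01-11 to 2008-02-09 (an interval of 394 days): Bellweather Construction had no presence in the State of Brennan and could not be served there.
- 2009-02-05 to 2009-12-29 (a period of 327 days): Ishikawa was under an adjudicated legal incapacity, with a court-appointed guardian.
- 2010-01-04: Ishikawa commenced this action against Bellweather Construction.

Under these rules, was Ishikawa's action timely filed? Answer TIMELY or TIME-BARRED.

TIMELY

The limitation period began to run on 2006-02-18.
Adding the 2 years base period to 2006-02-18 gives a deadline of 2008-02-18, before any tolling.
Because the defendant's absence from the jurisdiction ran from 2007-01-11 to 2008-02-09, the deadline is extended by 394 days to 2009-03-18.
Because the plaintiff's legal incapacity ran from 2009-02-05 to 2009-12-29, the deadline is extended by 327 days to 2010-02-08.
The other events in the timeline have no effect on the limitation period under the stated rules.
Ishikawa filed on 2010-01-04, before the 2010-02-08 deadline, so the action is timely.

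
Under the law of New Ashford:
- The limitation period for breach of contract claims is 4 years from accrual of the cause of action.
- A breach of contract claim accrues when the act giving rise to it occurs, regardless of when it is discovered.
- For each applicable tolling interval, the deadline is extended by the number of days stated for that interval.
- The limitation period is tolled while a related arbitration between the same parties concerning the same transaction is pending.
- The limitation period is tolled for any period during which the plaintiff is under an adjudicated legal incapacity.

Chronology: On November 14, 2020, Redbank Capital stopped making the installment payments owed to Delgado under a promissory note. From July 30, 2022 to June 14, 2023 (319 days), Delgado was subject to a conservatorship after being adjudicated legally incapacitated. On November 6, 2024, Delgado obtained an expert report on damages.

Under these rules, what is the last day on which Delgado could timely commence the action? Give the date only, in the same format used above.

The cause of action accrued on November 14, 2020, the date of the act.
The untolled deadline — 4 years after November 14, 2020 — is November 14, 2024.
Because the plaintiff's legal incapacity ran from July 30, 2022 to June 14, 2023, the deadline is extended by 319 days to September 29, 2025.
The other events in the timeline have no effect on the limitation period under the stated rules.

September 29, 2025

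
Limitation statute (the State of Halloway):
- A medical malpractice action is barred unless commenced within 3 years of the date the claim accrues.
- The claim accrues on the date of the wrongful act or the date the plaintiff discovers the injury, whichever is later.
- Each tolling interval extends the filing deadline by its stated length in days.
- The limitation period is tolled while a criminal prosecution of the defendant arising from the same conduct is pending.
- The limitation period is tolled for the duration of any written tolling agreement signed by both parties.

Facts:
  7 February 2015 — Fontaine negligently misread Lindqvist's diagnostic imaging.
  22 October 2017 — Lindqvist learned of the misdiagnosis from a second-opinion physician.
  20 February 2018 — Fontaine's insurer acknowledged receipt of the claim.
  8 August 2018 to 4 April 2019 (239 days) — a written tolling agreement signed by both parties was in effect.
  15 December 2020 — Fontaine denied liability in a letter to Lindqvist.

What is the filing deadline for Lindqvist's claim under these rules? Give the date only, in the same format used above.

18 June 2021

Taking the later of the act (7 February 2015) and discovery (22 October 2017), the claim accrued on 22 October 2017.
3 years from 22 October 2017 is 22 October 2020.
Because the written tolling agreement ran from 8 August 2018 to 4 April 2019, the deadline is extended by 239 days to 18 June 2021.
None of the other events listed affects the running of the period under the stated rules.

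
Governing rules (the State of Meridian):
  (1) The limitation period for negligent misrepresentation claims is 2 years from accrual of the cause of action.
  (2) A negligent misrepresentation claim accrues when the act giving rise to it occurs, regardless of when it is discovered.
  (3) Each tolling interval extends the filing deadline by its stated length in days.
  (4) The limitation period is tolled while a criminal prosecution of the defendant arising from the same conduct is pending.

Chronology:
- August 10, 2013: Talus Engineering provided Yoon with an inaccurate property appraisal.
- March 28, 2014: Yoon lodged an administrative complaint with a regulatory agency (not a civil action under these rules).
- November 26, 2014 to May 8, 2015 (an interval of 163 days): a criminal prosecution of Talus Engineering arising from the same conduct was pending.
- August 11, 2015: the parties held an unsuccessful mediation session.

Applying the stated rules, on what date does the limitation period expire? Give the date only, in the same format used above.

The claim accrued on August 10, 2013, when the wrongful act occurred.
The untolled deadline — 2 years after August 10, 2013 — is August 10, 2015.
The pending criminal prosecution from November 26, 2014 to May 8, 2015 tolled the period for 163 days, extending the deadline to January 20, 2016.
Nothing else in the chronology tolls or restarts the period.

January 20, 2016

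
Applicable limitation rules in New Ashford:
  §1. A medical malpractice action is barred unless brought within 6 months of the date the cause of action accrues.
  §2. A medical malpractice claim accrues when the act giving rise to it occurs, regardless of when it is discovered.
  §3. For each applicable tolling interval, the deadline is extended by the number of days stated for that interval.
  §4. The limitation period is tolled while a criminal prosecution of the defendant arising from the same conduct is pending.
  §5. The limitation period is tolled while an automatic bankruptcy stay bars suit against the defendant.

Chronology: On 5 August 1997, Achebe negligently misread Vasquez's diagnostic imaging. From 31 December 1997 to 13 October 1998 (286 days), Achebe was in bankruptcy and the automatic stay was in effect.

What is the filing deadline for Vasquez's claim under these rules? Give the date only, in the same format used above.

The cause of action accrued on 5 August 1997, the date of the act.
The untolled deadline — 6 months after 5 August 1997 — is 5 February 1998.
The automatic bankruptcy stay from 31 December 1997 to 13 October 1998 tolled the period for 286 days, extending the deadline to 18 November 1998.

18 November 1998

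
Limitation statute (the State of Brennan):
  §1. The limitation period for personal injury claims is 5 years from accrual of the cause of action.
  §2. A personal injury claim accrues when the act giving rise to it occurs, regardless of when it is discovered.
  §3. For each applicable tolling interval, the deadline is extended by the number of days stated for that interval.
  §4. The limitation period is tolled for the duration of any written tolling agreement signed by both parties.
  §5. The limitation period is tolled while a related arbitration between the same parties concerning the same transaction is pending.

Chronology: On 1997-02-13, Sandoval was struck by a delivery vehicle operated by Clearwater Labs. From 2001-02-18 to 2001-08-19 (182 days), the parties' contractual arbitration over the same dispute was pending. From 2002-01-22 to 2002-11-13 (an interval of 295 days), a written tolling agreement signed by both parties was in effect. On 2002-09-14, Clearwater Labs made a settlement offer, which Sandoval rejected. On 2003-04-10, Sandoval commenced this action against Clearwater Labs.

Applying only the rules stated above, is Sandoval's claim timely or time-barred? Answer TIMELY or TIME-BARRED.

TIMELY

The claim accrued on 1997-02-13, when the wrongful act occurred.
The untolled deadline — 5 years after 1997-02-13 — is 2002-02-13.
The period was tolled for 182 days by the pending related arbitration (2001-02-18 to 2001-08-19), pushing the deadline to 2002-08-14.
Because the written tolling agreement ran from 2002-01-22 to 2002-11-13, the deadline is extended by 295 days to 2003-06-05.
The other events in the timeline have no effect on the limitation period under the stated rules.
Sandoval filed on 2003-04-10, before the 2003-06-05 deadline, so the action is timely.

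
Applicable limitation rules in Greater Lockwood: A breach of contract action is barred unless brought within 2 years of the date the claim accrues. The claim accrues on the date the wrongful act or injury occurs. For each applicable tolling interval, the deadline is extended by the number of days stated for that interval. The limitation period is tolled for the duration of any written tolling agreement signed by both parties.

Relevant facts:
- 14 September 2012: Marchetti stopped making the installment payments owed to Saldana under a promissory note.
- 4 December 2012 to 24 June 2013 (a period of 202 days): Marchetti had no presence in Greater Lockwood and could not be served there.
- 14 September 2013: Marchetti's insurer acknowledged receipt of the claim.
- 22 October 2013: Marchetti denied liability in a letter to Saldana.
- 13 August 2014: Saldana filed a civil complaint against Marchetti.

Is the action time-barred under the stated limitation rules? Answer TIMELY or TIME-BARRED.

TIMELY

The claim accrued on 14 September 2012, the date of the act.
Adding the 2 years base period to 14 September 2012 gives a deadline of 14 September 2014, before any tolling.
No stated provision tolls the period for the defendant's absence, so the interval from 4 December 2012 to 24 June 2013 has no effect on the deadline.
None of the other events listed affects the running of the period under the stated rules.
The 13 August 2014 filing precedes the 14 September 2014 deadline; the claim is timely.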